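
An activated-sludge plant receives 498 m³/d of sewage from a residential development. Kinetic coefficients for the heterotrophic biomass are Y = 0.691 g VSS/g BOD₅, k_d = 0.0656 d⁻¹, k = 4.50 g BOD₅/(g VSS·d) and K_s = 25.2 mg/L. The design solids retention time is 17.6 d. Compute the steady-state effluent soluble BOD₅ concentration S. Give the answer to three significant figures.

S ≈ 1.03 mg/L

For a completely mixed reactor with recycle the Lawrence–McCarty relation gives S = K_s·(1 + k_d·θ_c) / [θ_c·(Y·k − k_d) − 1] = 25.2 × (1 + 0.0656 × 17.6) / [17.6 × (0.691 × 4.50 − 0.0656) − 1] = 54.29 / 52.57 = 1.033 mg/L.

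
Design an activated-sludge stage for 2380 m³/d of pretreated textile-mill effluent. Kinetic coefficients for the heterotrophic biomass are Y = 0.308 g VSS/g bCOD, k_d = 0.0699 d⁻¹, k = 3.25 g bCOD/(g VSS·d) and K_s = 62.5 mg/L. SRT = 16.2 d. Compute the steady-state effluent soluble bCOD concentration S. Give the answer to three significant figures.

S ≈ 9.46 mg/L

Effluent substrate depends only on kinetics and SRT: S = K_s(1 + k_d θ_c) / [θ_c(Yk − k_d) − 1] = 62.5 × (1 + 0.0699 × 16.2) / [16.2 × (0.308 × 3.25 − 0.0699) − 1] = 133.3 / 14.08 = 9.463 mg/L.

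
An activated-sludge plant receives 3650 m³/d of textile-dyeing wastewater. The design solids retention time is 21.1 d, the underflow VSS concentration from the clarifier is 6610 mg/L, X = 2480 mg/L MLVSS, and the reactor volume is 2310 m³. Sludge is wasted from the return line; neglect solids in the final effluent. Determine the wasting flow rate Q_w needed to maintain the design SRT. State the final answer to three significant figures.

Q_w = (V·X)/(θ_c X_r) = 2310 × 2480 / (21.1 × 6610) = 41.08 m³/d.

Q_w ≈ 41.1 m³/d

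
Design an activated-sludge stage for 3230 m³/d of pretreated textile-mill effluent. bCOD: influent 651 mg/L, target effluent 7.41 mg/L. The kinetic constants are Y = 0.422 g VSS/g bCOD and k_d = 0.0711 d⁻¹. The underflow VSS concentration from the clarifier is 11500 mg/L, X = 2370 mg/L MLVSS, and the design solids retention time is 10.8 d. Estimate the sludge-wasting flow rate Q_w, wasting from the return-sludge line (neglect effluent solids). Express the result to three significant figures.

Steady-state biomass mass balance: V·X·(1 + k_d·θ_c) = Y·Q·(S₀ − S)·θ_c, so V = 0.422 × 3230 × (651 − 7.41) × 10.8 / [2370 × (1 + 0.0711 × 10.8)] = 9.47×10^6 / 4190 = 2261 m³.
Wasting from the return line (neglecting effluent solids): Q_w = V·X / (θ_c·X_r) = 2261 × 2370 / (10.8 × 11500) = 43.15 m³/d.

Q_w ≈ 43.1 m³/d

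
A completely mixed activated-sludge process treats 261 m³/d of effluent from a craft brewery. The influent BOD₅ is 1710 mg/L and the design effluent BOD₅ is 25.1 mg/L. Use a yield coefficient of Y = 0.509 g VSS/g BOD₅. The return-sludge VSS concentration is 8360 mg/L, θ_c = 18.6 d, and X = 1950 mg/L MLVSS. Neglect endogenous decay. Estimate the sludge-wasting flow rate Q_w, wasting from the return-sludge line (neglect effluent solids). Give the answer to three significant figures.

With k_d = 0 the design equation reduces to V = Y Q (S₀−S) θ_c / X = 0.509 × 261 × (1710 − 25.1) × 18.6 / 1950 = 2135 m³.
θ_c = V·X/(Q_w·X_r) when wasting from the recycle, so Q_w = V·X/(θ_c·X_r) = 2135 × 1950 / (18.6 × 8360) = 26.77 m³/d.

Q_w ≈ 26.8 m³/d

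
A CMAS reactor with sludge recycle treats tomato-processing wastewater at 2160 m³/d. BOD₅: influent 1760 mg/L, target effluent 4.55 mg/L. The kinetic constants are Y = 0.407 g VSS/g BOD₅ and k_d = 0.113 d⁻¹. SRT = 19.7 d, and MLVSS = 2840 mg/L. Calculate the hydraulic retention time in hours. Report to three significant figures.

τ ≈ 36.9 h

Rearranging the biomass balance for a CMAS with decay, V = Y·Q·ΔS·θ_c / [X·(1+k_d θ_c)] = 0.407 × 2160 × (1760 − 4.55) × 19.7 / [2840 × (1 + 0.113 × 19.7)] = 3.04×10^7 / 9162 = 3318 m³.
Hydraulic retention time τ = V/Q = 3318 / 2160 = 1.536 d = 36.87 h.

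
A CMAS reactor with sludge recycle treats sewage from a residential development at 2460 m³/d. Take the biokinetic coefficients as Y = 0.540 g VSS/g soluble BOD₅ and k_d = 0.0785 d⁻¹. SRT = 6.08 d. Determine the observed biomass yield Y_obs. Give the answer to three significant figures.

Y_obs ≈ 0.366 g VSS/g soluble BOD₅

Observed yield with endogenous decay: Y_obs = Y / (1 + k_d·θ_c) = 0.540 / (1 + 0.0785 × 6.08) = 0.540 / 1.477 = 0.3655 g VSS/g soluble BOD₅.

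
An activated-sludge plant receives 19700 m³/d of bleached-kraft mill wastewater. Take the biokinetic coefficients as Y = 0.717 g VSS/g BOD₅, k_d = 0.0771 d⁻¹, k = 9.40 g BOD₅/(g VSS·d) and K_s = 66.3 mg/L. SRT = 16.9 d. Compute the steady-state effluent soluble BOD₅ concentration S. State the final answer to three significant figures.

S ≈ 1.37 mg/L

For a completely mixed reactor with recycle the Lawrence–McCarty relation gives S = K_s·(1 + k_d·θ_c) / [θ_c·(Y·k − k_d) − 1] = 66.3 × (1 + 0.0771 × 16.9) / [16.9 × (0.717 × 9.40 − 0.0771) − 1] = 152.7 / 111.6 = 1.368 mg/L.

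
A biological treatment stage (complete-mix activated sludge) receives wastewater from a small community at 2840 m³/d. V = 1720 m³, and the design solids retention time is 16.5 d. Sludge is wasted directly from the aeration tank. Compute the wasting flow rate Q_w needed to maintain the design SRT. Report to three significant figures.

Q_w ≈ 104 m³/d

Wasting from the aeration tank: Q_w = V / θ_c = 1720 / 16.5 = 104.2 m³/d.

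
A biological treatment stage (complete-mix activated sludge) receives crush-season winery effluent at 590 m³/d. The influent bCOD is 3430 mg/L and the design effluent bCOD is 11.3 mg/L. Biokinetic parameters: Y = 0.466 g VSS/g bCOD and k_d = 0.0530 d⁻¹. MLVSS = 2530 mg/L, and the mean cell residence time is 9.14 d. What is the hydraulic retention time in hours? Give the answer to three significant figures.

τ ≈ 93.1 h

From the SRT design equation V = Y Q (S₀−S) θ_c / [X (1 + k_d θ_c)] = 0.466 × 590 × (3430 − 11.3) × 9.14 / [2530 × (1 + 0.0530 × 9.14)] = 8.59×10^6 / 3756 = 2288 m³.
HRT = V/Q = 2288 m³ / 590 m³·d⁻¹ = 3.877 d × 24 = 93.05 h.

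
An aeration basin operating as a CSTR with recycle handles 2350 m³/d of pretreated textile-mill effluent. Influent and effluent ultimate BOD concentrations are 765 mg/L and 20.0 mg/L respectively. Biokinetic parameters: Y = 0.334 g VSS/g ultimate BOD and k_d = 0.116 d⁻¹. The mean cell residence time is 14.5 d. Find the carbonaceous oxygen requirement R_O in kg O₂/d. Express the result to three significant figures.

R_O ≈ 1440 kg O₂/d

Y_obs = Y / (1 + k_d θ_c) = 0.334 / (1 + 0.116 × 14.5) = 0.334 / 2.682 = 0.1245.
ΔS = 765 − 20.0 = 745.0 mg/L, so the substrate removal rate is 2350 × 745.0/1000 = 1751 kg ultimate BOD/d.
Biomass synthesised: P_X = Y_obs × 1751 = 218.0 kg VSS/d.
Carbonaceous O₂ demand = substrate oxidised − cell-mass equivalent = 1751 − 1.42 × 218.0 = 1441 kg O₂/d.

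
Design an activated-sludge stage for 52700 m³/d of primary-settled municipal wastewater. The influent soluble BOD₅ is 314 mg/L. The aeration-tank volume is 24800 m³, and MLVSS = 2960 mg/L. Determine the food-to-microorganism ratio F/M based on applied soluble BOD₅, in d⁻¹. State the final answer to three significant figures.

F/M = applied load / biomass = Q·S₀/(V·X) = 52700 × 314 / (24800 × 2960) = 0.2254 d⁻¹.

F/M ≈ 0.225 d⁻¹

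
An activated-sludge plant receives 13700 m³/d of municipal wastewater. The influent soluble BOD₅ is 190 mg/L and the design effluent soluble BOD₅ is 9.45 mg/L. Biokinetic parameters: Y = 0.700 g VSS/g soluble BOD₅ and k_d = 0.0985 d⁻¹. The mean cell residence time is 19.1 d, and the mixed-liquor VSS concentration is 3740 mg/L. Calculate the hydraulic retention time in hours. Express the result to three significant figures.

τ ≈ 5.38 h

From the SRT design equation V = Y Q (S₀−S) θ_c / [X (1 + k_d θ_c)] = 0.700 × 13700 × (190 − 9.45) × 19.1 / [3740 × (1 + 0.0985 × 19.1)] = 3.31×10^7 / 10776 = 3069 m³.
τ = V/Q = 3069/13700 = 0.2240 d, or 5.376 h.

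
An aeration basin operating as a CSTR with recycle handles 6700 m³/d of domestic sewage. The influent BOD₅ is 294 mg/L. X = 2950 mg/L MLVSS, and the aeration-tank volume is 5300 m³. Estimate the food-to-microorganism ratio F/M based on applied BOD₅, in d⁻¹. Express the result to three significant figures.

F/M = applied load / biomass = Q·S₀/(V·X) = 6700 × 294 / (5300 × 2950) = 0.1260 d⁻¹.

F/M ≈ 0.126 d⁻¹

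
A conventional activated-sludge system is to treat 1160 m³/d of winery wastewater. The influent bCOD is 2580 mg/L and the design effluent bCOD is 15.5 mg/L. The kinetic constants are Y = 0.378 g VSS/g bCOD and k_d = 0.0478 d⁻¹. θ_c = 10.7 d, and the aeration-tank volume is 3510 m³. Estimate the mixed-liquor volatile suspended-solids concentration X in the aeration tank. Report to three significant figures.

X ≈ 2270 mg/L

Solving the biomass balance for X: X = Y Q (S₀−S) θ_c / [V (1+k_d θ_c)] = 0.378 × 1160 × (2580 − 15.5) × 10.7 / [3510 × (1 + 0.0478 × 10.7)] = 2268 mg/L.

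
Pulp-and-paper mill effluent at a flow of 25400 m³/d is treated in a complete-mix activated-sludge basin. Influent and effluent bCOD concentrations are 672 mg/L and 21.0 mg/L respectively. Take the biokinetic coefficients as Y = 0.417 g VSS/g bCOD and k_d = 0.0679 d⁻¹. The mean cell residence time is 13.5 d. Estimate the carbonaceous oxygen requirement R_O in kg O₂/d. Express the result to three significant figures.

Y_obs = Y / (1 + k_d θ_c) = 0.417 / (1 + 0.0679 × 13.5) = 0.417 / 1.917 = 0.2176.
Mass of bCOD removed per day: Q(S₀ − S) = 25400 × 651.0 g/m³ = 16535 kg/d.
P_X = Y_obs·Q·(S₀ − S) = 0.2176 × 16535 = 3598 kg VSS/d.
R_O = Q·ΔS − 1.42 P_X = 16535 − 5109 = 11427 kg O₂/d.

R_O ≈ 11400 kg O₂/d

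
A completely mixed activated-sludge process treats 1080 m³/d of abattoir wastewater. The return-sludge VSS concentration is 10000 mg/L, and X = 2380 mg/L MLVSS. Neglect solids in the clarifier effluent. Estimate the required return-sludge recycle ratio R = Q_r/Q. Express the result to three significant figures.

Mass balance around the secondary clarifier (neglecting effluent solids): R = X / (X_r − X) = 2380 / (10000 − 2380) = 0.3123.

R ≈ 0.312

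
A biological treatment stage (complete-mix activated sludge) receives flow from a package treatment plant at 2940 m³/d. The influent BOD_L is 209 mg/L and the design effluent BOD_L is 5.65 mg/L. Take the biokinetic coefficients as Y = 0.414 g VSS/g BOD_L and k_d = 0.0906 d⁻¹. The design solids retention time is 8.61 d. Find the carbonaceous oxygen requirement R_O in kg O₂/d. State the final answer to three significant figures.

R_O ≈ 400 kg O₂/d

Correct the yield for decay: Y_obs = Y/(1 + k_d θ_c) = 0.414 / (1 + 0.0906 × 8.61) = 0.414 / 1.780 = 0.2326.
Q·(S₀ − S) = 2940 × (209 − 5.65) × 10⁻³ = 597.8 kg/d removed.
Net sludge production P_X = 0.2326 × 597.8 = 139.0 kg VSS/d.
Carbonaceous O₂ demand = substrate oxidised − cell-mass equivalent = 597.8 − 1.42 × 139.0 = 400.4 kg O₂/d.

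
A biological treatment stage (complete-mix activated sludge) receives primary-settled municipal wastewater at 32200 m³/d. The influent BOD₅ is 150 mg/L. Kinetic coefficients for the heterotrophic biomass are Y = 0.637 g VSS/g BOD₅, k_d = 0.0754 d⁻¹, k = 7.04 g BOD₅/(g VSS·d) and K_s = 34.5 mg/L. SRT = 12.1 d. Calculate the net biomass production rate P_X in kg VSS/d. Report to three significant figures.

Effluent substrate depends only on kinetics and SRT: S = K_s(1 + k_d θ_c) / [θ_c(Yk − k_d) − 1] = 34.5 × (1 + 0.0754 × 12.1) / [12.1 × (0.637 × 7.04 − 0.0754) − 1] = 65.98 / 52.35 = 1.260 mg/L.
The observed yield is Y_obs = Y/(1 + k_d·θ_c) = 0.637 / (1 + 0.0754 × 12.1) = 0.637 / 1.912 = 0.3331 g VSS per g BOD₅ removed.
Q·(S₀ − S) = 32200 × (150 − 1.26) × 10⁻³ = 4789 kg/d removed.
Biomass produced: P_X = Y_obs·Q·ΔS = 0.3331 × 4789 ≈ 1595 kg VSS/d.

P_X ≈ 1600 kg VSS/d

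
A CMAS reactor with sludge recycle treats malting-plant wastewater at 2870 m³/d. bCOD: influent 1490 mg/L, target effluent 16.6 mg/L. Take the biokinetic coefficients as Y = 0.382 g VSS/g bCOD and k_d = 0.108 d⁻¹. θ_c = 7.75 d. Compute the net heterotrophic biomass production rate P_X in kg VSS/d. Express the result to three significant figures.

Observed yield with endogenous decay: Y_obs = Y / (1 + k_d·θ_c) = 0.382 / (1 + 0.108 × 7.75) = 0.382 / 1.837 = 0.2079 g VSS/g bCOD.
Mass of bCOD removed per day: Q(S₀ − S) = 2870 × 1473 g/m³ = 4229 kg/d.
So the net sludge growth is P_X = 0.2079 × 4229 = 879.3 kg VSS/d.

P_X ≈ 879 kg VSS/d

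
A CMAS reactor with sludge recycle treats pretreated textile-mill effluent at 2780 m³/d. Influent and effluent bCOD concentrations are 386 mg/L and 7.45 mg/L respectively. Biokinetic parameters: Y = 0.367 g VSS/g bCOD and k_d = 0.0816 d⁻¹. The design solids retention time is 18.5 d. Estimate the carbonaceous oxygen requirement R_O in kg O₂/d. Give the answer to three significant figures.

R_O ≈ 834 kg O₂/d

The observed yield is Y_obs = Y/(1 + k_d·θ_c) = 0.367 / (1 + 0.0816 × 18.5) = 0.367 / 2.510 = 0.1462 g VSS per g bCOD removed.
ΔS = 386 − 7.45 = 378.6 mg/L, so the substrate removal rate is 2780 × 378.6/1000 = 1052 kg bCOD/d.
Biomass synthesised: P_X = Y_obs × 1052 = 153.9 kg VSS/d.
Carbonaceous O₂ demand = substrate oxidised − cell-mass equivalent = 1052 − 1.42 × 153.9 = 833.8 kg O₂/d.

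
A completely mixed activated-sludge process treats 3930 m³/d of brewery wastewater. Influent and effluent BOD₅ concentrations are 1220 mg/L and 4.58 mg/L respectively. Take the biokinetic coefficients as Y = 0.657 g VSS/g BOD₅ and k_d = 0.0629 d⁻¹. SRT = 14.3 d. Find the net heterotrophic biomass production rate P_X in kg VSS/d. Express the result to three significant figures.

Y_obs = Y / (1 + k_d θ_c) = 0.657 / (1 + 0.0629 × 14.3) = 0.657 / 1.899 = 0.3459.
Mass of BOD₅ removed per day: Q(S₀ − S) = 3930 × 1215 g/m³ = 4777 kg/d.
Biomass produced: P_X = Y_obs·Q·ΔS = 0.3459 × 4777 ≈ 1652 kg VSS/d.

P_X ≈ 1650 kg VSS/d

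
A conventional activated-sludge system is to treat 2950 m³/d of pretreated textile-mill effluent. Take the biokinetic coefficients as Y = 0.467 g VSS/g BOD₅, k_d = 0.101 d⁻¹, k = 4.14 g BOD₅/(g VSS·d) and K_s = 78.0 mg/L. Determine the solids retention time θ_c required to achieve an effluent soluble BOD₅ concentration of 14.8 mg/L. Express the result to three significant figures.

θ_c ≈ 4.82 d

From 1/θ_c = Y·k·S/(K_s + S) − k_d: Y·k·S/(K_s+S) = 0.467 × 4.14 × 14.8 / (78.0 + 14.8) = 0.3083 d⁻¹.
Then 1/θ_c = μ − k_d = 0.3083 − 0.101 = 0.2073 d⁻¹, giving θ_c = 4.823 d.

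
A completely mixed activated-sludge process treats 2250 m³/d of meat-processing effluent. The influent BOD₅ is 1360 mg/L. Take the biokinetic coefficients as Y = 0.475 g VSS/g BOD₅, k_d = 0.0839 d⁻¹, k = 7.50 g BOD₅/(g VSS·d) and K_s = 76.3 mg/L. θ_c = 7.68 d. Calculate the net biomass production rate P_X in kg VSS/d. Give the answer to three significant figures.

From the Monod/SRT balance for a CMAS, S = K_s·(1+k_d θ_c)/[θ_c·(Y k − k_d) − 1] = 76.3 × (1 + 0.0839 × 7.68) / [7.68 × (0.475 × 7.50 − 0.0839) − 1] = 125.5 / 25.72 = 4.879 mg/L.
The observed yield is Y_obs = Y/(1 + k_d·θ_c) = 0.475 / (1 + 0.0839 × 7.68) = 0.475 / 1.644 = 0.2889 g VSS per g BOD₅ removed.
Q·(S₀ − S) = 2250 × (1360 − 4.88) × 10⁻³ = 3049 kg/d removed.
Net biomass production P_X = Y_obs × Q·(S₀ − S) = 0.2889 × 3049 = 880.8 kg VSS/d.

P_X ≈ 881 kg VSS/d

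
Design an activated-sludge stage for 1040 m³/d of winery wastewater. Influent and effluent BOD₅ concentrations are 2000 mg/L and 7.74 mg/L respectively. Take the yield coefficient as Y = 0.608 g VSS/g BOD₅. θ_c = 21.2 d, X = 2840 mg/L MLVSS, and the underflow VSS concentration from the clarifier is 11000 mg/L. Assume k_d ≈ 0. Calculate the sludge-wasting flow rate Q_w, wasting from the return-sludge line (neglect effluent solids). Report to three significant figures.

V·X = Y·Q·ΔS·θ_c gives V = 0.608 × 1040 × (2000 − 7.74) × 21.2 / 2840 = 9404 m³.
Wasting from the return line (neglecting effluent solids): Q_w = V·X / (θ_c·X_r) = 9404 × 2840 / (21.2 × 11000) = 114.5 m³/d.

Q_w ≈ 115 m³/d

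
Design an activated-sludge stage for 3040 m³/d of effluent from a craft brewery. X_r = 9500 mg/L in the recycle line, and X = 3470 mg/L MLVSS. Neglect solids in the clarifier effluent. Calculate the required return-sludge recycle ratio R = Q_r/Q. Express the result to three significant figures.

R ≈ 0.575

Solids balance on the clarifier gives (1+R)X = R·X_r, so R = X/(X_r − X) = 3470 / (9500 − 3470) = 0.5755.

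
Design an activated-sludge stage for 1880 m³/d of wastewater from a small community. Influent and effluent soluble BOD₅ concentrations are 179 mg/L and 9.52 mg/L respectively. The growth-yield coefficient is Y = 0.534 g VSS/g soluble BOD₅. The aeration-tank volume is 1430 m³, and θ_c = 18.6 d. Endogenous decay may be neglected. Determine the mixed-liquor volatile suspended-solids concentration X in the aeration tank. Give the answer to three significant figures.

Without decay, X = Y Q (S₀−S) θ_c / V = 0.534 × 1880 × (179 − 9.52) × 18.6 / 1430 = 2213 mg/L.

X ≈ 2210 mg/L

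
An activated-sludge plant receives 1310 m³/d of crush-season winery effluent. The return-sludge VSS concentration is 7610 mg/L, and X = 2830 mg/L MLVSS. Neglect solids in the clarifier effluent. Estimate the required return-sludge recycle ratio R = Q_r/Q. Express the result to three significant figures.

Solids balance on the clarifier gives (1+R)X = R·X_r, so R = X/(X_r − X) = 2830 / (7610 − 2830) = 0.5921.

R ≈ 0.592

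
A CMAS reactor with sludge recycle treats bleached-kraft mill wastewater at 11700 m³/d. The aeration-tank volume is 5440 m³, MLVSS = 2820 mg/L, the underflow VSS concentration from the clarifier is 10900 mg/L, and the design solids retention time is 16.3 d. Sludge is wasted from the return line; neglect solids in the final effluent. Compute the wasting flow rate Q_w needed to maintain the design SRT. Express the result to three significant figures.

Q_w = (V·X)/(θ_c X_r) = 5440 × 2820 / (16.3 × 10900) = 86.34 m³/d.

Q_w ≈ 86.3 m³/d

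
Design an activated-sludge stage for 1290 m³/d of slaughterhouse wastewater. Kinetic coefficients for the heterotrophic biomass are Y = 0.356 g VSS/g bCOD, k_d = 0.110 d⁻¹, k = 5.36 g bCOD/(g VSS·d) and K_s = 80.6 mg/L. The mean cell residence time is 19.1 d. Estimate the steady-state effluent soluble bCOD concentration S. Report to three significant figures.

S ≈ 7.50 mg/L

From the Monod/SRT balance for a CMAS, S = K_s·(1+k_d θ_c)/[θ_c·(Y k − k_d) − 1] = 80.6 × (1 + 0.110 × 19.1) / [19.1 × (0.356 × 5.36 − 0.110) − 1] = 249.9 / 33.34 = 7.496 mg/L.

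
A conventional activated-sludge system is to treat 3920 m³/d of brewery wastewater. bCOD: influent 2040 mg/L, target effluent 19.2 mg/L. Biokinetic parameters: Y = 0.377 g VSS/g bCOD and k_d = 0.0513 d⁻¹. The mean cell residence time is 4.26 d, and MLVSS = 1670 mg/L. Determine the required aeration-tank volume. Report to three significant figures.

From the SRT design equation V = Y Q (S₀−S) θ_c / [X (1 + k_d θ_c)] = 0.377 × 3920 × (2040 − 19.2) × 4.26 / [1670 × (1 + 0.0513 × 4.26)] = 1.27×10^7 / 2035 = 6252 m³.

V ≈ 6250 m³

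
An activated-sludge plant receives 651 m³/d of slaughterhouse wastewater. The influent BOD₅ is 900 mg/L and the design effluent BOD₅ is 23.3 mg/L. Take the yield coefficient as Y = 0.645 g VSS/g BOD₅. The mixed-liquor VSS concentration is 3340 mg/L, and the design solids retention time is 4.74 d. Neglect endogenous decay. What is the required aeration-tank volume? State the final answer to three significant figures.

V·X = Y·Q·ΔS·θ_c gives V = 0.645 × 651 × (900 − 23.3) × 4.74 / 3340 = 522.4 m³.

V ≈ 522 m³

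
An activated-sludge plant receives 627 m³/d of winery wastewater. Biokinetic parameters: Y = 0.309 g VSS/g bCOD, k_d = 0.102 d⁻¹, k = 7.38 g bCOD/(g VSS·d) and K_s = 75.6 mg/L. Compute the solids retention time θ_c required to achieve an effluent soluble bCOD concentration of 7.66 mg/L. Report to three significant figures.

θ_c ≈ 9.28 d

From 1/θ_c = Y·k·S/(K_s + S) − k_d: Y·k·S/(K_s+S) = 0.309 × 7.38 × 7.66 / (75.6 + 7.66) = 0.2098 d⁻¹.
1/θ_c = 0.2098 − 0.102 = 0.1078 d⁻¹, so θ_c = 9.276 d.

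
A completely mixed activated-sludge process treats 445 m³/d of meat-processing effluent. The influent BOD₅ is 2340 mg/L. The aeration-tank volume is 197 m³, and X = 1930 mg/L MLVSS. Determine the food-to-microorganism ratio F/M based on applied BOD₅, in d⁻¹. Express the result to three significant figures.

Food-to-microorganism ratio F/M = Q S₀ / (V X) = 445 × 2340 / (197.0 × 1930) = 2.739 d⁻¹.

F/M ≈ 2.74 d⁻¹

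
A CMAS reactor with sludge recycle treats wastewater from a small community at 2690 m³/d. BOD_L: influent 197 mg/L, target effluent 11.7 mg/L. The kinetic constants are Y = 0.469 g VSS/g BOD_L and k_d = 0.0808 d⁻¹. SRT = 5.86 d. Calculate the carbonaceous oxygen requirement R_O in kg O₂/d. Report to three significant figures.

R_O ≈ 273 kg O₂/d

Y_obs = Y / (1 + k_d θ_c) = 0.469 / (1 + 0.0808 × 5.86) = 0.469 / 1.473 = 0.3183.
ΔS = 197 − 11.7 = 185.3 mg/L, so the substrate removal rate is 2690 × 185.3/1000 = 498.5 kg BOD_L/d.
Net sludge production P_X = 0.3183 × 498.5 = 158.7 kg VSS/d.
R_O = Q·ΔS − 1.42 P_X = 498.5 − 225.3 = 273.2 kg O₂/d.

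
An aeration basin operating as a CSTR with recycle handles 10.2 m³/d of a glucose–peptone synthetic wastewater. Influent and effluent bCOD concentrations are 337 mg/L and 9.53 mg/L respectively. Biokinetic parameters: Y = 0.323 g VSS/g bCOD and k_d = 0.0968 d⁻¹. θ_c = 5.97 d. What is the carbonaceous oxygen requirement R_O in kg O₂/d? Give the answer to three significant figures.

R_O ≈ 2.37 kg O₂/d

Correct the yield for decay: Y_obs = Y/(1 + k_d θ_c) = 0.323 / (1 + 0.0968 × 5.97) = 0.323 / 1.578 = 0.2047.
Substrate removed = Q·(S₀ − S) = 10.2 m³/d × (337 − 9.53) g/m³ = 3.34×10^3 g/d = 3.340 kg/d.
Net sludge production P_X = 0.2047 × 3.340 = 0.6837 kg VSS/d.
R_O = Q·ΔS − 1.42 P_X = 3.340 − 0.9709 = 2.369 kg O₂/d.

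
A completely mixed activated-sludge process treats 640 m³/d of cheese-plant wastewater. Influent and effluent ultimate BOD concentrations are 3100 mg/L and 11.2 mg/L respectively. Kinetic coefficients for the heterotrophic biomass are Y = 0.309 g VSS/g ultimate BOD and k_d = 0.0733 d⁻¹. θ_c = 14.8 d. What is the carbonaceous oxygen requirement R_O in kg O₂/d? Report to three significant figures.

R_O ≈ 1560 kg O₂/d

Correct the yield for decay: Y_obs = Y/(1 + k_d θ_c) = 0.309 / (1 + 0.0733 × 14.8) = 0.309 / 2.085 = 0.1482.
Mass of ultimate BOD removed per day: Q(S₀ − S) = 640 × 3089 g/m³ = 1977 kg/d.
Biomass synthesised: P_X = Y_obs × 1977 = 293.0 kg VSS/d.
R_O = Q·ΔS − 1.42 P_X = 1977 − 416.0 = 1561 kg O₂/d.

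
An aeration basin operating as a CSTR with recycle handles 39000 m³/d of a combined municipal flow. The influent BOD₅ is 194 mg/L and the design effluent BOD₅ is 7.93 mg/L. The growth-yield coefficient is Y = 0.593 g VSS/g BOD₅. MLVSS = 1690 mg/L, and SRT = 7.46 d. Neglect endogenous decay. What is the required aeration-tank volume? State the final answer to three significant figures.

V ≈ 19000 m³

Biomass mass balance (decay neglected): V·X = Y·Q·(S₀ − S)·θ_c, so V = 0.593 × 39000 × (194 − 7.93) × 7.46 / 1690 = 18995 m³.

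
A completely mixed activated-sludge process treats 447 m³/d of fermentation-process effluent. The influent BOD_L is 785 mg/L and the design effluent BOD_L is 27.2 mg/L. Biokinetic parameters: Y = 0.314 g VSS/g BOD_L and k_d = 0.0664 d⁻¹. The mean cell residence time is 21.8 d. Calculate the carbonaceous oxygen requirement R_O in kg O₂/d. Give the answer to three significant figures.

The observed yield is Y_obs = Y/(1 + k_d·θ_c) = 0.314 / (1 + 0.0664 × 21.8) = 0.314 / 2.448 = 0.1283 g VSS per g BOD_L removed.
ΔS = 785 − 27.2 = 757.8 mg/L, so the substrate removal rate is 447 × 757.8/1000 = 338.7 kg BOD_L/d.
P_X = Y_obs·Q·(S₀ − S) = 0.1283 × 338.7 = 43.46 kg VSS/d.
R_O = Q·(S₀ − S) − 1.42·P_X = 338.7 − 1.42 × 43.46 = 277.0 kg O₂/d.

R_O ≈ 277 kg O₂/d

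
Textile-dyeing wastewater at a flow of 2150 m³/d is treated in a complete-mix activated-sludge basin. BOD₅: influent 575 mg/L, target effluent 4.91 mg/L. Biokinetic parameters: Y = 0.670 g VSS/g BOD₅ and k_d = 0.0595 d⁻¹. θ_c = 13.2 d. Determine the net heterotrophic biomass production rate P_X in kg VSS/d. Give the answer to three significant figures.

The observed yield is Y_obs = Y/(1 + k_d·θ_c) = 0.670 / (1 + 0.0595 × 13.2) = 0.670 / 1.785 = 0.3753 g VSS per g BOD₅ removed.
Q·(S₀ − S) = 2150 × (575 − 4.91) × 10⁻³ = 1226 kg/d removed.
Net biomass production P_X = Y_obs × Q·(S₀ − S) = 0.3753 × 1226 = 460.0 kg VSS/d.

P_X ≈ 460 kg VSS/d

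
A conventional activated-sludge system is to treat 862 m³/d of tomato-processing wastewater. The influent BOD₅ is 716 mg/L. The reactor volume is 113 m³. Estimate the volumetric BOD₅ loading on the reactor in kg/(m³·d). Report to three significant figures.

Applied BOD₅ load per unit volume = Q·S₀/V = (862 × 716/1000)/113.0 = 5.462 kg BOD₅·m⁻³·d⁻¹.

L_v ≈ 5.46 kg BOD₅/(m³·d)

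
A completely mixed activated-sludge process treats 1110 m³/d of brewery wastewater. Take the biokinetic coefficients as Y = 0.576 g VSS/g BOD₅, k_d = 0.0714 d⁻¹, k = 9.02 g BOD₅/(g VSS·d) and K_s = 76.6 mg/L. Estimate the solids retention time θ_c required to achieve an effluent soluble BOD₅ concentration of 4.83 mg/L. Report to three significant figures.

From 1/θ_c = Y·k·S/(K_s + S) − k_d: Y·k·S/(K_s+S) = 0.576 × 9.02 × 4.83 / (76.6 + 4.83) = 0.3082 d⁻¹.
θ_c = 1/(μ − k_d) = 1/(0.3082 − 0.0714) = 1/0.2368 = 4.223 d.

θ_c ≈ 4.22 d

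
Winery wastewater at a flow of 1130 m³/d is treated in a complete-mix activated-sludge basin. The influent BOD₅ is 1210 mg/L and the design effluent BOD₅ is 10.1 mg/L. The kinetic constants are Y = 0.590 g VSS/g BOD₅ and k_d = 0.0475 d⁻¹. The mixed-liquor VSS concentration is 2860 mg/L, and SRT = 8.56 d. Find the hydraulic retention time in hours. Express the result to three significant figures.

Steady-state biomass mass balance: V·X·(1 + k_d·θ_c) = Y·Q·(S₀ − S)·θ_c, so V = 0.590 × 1130 × (1210 − 10.1) × 8.56 / [2860 × (1 + 0.0475 × 8.56)] = 6.85×10^6 / 4023 = 1702 m³.
τ = V/Q = 1702/1130 = 1.506 d, or 36.15 h.

τ ≈ 36.2 h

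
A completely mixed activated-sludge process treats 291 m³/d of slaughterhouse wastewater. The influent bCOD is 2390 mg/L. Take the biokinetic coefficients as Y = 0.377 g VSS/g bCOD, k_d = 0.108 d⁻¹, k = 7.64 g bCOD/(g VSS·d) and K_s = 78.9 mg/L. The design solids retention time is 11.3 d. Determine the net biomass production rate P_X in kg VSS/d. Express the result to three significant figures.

For a completely mixed reactor with recycle the Lawrence–McCarty relation gives S = K_s·(1 + k_d·θ_c) / [θ_c·(Y·k − k_d) − 1] = 78.9 × (1 + 0.108 × 11.3) / [11.3 × (0.377 × 7.64 − 0.108) − 1] = 175.2 / 30.33 = 5.777 mg/L.
Observed yield with endogenous decay: Y_obs = Y / (1 + k_d·θ_c) = 0.377 / (1 + 0.108 × 11.3) = 0.377 / 2.220 = 0.1698 g VSS/g bCOD.
Q·(S₀ − S) = 291 × (2390 − 5.78) × 10⁻³ = 693.8 kg/d removed.
P_X = Y_obs · Q(S₀ − S) = 0.1698 × 693.8 = 117.8 kg VSS/d.

P_X ≈ 118 kg VSS/d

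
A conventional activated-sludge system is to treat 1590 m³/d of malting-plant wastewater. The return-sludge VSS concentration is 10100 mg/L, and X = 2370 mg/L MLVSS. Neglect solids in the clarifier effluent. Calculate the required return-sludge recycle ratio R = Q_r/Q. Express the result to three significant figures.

Solids balance on the clarifier gives (1+R)X = R·X_r, so R = X/(X_r − X) = 2370 / (10100 − 2370) = 0.3066.

R ≈ 0.307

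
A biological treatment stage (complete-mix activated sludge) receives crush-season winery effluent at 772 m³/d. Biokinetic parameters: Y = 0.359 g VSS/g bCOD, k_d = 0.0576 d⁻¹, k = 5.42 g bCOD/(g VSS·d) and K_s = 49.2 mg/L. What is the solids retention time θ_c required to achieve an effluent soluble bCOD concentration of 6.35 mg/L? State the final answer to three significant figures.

θ_c ≈ 6.07 d

From 1/θ_c = Y·k·S/(K_s + S) − k_d: Y·k·S/(K_s+S) = 0.359 × 5.42 × 6.35 / (49.2 + 6.35) = 0.2224 d⁻¹.
θ_c = 1/(μ − k_d) = 1/(0.2224 − 0.0576) = 1/0.1648 = 6.067 d.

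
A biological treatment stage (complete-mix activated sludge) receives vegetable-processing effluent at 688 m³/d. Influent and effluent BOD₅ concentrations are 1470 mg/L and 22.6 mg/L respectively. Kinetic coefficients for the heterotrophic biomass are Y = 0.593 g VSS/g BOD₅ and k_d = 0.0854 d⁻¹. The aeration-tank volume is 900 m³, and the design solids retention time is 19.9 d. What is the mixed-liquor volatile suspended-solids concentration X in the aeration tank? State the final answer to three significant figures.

X ≈ 4840 mg/L

From V·X·(1 + k_d·θ_c) = Y·Q·(S₀ − S)·θ_c: X = 0.593 × 688 × (1470 − 22.6) × 19.9 / [900 × (1 + 0.0854 × 19.9)] = 4837 mg/L.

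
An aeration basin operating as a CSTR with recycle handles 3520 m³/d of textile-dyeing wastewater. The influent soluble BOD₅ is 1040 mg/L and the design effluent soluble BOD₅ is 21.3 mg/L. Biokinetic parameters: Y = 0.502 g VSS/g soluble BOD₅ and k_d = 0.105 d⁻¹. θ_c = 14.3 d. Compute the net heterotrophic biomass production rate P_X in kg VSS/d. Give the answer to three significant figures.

Y_obs = Y / (1 + k_d θ_c) = 0.502 / (1 + 0.105 × 14.3) = 0.502 / 2.502 = 0.2007.
Q·(S₀ − S) = 3520 × (1040 − 21.3) × 10⁻³ = 3586 kg/d removed.
Biomass produced: P_X = Y_obs·Q·ΔS = 0.2007 × 3586 ≈ 719.6 kg VSS/d.

P_X ≈ 720 kg VSS/d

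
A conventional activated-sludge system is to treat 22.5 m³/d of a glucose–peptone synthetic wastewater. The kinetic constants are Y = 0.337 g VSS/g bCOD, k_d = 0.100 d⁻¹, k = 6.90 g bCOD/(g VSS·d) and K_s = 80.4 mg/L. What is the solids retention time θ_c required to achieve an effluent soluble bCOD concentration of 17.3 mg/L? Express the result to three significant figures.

θ_c ≈ 3.21 d

At the target effluent, Y k S/(K_s+S) = 0.337×6.90×17.3/97.70 = 0.4117 d⁻¹.
Then 1/θ_c = μ − k_d = 0.4117 − 0.100 = 0.3117 d⁻¹, giving θ_c = 3.208 d.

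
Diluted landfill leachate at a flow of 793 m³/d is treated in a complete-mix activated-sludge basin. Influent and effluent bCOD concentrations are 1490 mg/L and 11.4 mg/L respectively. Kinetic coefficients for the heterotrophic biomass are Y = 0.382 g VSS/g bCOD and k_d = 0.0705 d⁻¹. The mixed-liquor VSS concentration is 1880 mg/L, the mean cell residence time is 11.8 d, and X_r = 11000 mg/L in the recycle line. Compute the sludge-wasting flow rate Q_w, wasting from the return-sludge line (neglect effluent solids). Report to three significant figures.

Q_w ≈ 22.2 m³/d

Steady-state biomass mass balance: V·X·(1 + k_d·θ_c) = Y·Q·(S₀ − S)·θ_c, so V = 0.382 × 793 × (1490 − 11.4) × 11.8 / [1880 × (1 + 0.0705 × 11.8)] = 5.29×10^6 / 3444 = 1535 m³.
Wasting from the return line (neglecting effluent solids): Q_w = V·X / (θ_c·X_r) = 1535 × 1880 / (11.8 × 11000) = 22.23 m³/d.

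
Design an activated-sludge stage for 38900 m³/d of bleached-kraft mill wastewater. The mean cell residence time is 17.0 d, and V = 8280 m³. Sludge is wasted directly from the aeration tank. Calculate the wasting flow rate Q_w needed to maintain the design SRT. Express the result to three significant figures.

For wasting at MLVSS concentration, Q_w = V/θ_c = 8280/17.0 = 487.1 m³/d.

Q_w ≈ 487 m³/d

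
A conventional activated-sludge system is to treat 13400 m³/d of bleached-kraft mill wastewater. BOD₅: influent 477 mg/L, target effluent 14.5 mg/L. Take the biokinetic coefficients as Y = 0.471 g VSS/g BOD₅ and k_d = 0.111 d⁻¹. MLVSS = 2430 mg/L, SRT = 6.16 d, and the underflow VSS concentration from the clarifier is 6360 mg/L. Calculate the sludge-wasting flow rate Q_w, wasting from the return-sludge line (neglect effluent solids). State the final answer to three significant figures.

Rearranging the biomass balance for a CMAS with decay, V = Y·Q·ΔS·θ_c / [X·(1+k_d θ_c)] = 0.471 × 13400 × (477 − 14.5) × 6.16 / [2430 × (1 + 0.111 × 6.16)] = 1.8×10^7 / 4092 = 4395 m³.
θ_c = V·X/(Q_w·X_r) when wasting from the recycle, so Q_w = V·X/(θ_c·X_r) = 4395 × 2430 / (6.16 × 6360) = 272.6 m³/d.

Q_w ≈ 273 m³/d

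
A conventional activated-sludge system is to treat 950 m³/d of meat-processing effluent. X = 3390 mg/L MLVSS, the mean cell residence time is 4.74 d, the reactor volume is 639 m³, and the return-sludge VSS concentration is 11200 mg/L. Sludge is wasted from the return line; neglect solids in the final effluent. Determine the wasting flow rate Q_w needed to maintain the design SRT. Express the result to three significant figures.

Wasting from the return line (neglecting effluent solids): Q_w = V·X / (θ_c·X_r) = 639.0 × 3390 / (4.74 × 11200) = 40.80 m³/d.

Q_w ≈ 40.8 m³/d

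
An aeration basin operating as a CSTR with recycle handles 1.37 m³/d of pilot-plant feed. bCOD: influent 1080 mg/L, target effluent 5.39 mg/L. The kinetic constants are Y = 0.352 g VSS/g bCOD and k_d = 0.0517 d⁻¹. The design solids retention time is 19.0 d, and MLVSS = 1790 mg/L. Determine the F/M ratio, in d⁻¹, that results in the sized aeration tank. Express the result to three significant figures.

From the SRT design equation V = Y Q (S₀−S) θ_c / [X (1 + k_d θ_c)] = 0.352 × 1.37 × (1080 − 5.39) × 19.0 / [1790 × (1 + 0.0517 × 19.0)] = 9.85×10^3 / 3548 = 2.775 m³.
F/M = applied load / biomass = Q·S₀/(V·X) = 1.37 × 1080 / (2.775 × 1790) = 0.2979 d⁻¹.

F/M ≈ 0.298 d⁻¹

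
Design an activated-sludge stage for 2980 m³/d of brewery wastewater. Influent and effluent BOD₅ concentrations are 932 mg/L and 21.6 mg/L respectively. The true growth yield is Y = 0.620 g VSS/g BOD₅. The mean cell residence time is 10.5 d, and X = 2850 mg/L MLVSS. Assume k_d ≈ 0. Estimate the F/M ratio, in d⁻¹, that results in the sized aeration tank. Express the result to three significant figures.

With k_d = 0 the design equation reduces to V = Y Q (S₀−S) θ_c / X = 0.620 × 2980 × (932 − 21.6) × 10.5 / 2850 = 6197 m³.
F/M = Q·S₀ / (V·X) = 2980 × 932 / (6197 × 2850) = 0.1573 g BOD₅·(g VSS·d)⁻¹.

F/M ≈ 0.157 d⁻¹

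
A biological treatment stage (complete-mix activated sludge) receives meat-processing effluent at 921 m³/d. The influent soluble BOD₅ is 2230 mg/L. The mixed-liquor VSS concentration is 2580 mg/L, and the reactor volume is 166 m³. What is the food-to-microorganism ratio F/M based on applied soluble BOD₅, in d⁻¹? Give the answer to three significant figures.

F/M ≈ 4.80 d⁻¹

F/M = Q·S₀ / (V·X) = 921 × 2230 / (166.0 × 2580) = 4.796 g soluble BOD₅·(g VSS·d)⁻¹.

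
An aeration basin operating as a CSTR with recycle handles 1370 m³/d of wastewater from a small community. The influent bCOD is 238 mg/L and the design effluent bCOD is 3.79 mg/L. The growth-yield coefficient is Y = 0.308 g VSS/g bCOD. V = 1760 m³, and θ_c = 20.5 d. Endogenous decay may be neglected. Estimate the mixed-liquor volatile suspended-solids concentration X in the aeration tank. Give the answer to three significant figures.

Without decay, X = Y Q (S₀−S) θ_c / V = 0.308 × 1370 × (238 − 3.79) × 20.5 / 1760 = 1151 mg/L.

X ≈ 1150 mg/L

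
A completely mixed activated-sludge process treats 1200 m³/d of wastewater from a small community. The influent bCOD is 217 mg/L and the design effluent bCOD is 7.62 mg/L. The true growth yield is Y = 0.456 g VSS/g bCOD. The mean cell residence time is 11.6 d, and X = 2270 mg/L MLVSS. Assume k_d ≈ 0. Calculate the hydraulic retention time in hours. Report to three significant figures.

With k_d = 0 the design equation reduces to V = Y Q (S₀−S) θ_c / X = 0.456 × 1200 × (217 − 7.62) × 11.6 / 2270 = 585.5 m³.
Hydraulic retention time τ = V/Q = 585.5 / 1200 = 0.4879 d = 11.71 h.

τ ≈ 11.7 h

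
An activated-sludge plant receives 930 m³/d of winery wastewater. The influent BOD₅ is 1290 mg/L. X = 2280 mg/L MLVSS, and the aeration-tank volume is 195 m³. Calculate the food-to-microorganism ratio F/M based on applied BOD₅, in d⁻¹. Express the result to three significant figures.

F/M ≈ 2.70 d⁻¹

F/M = Q·S₀ / (V·X) = 930 × 1290 / (195.0 × 2280) = 2.698 g BOD₅·(g VSS·d)⁻¹.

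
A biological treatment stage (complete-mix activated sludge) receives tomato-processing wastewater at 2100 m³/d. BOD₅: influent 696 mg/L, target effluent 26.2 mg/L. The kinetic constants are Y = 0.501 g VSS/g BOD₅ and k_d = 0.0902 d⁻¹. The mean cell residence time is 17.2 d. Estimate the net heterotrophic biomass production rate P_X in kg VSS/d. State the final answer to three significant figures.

Y_obs = Y / (1 + k_d θ_c) = 0.501 / (1 + 0.0902 × 17.2) = 0.501 / 2.551 = 0.1964.
Substrate removed = Q·(S₀ − S) = 2100 m³/d × (696 − 26.2) g/m³ = 1.41×10^6 g/d = 1407 kg/d.
Net biomass production P_X = Y_obs × Q·(S₀ − S) = 0.1964 × 1407 = 276.2 kg VSS/d.

P_X ≈ 276 kg VSS/d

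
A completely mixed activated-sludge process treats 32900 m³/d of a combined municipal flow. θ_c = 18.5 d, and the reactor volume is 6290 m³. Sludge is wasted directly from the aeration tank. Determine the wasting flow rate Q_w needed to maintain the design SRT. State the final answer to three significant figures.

Q_w ≈ 340 m³/d

With mixed-liquor wasting, θ_c = V/Q_w, so Q_w = V/θ_c = 6290/18.5 = 340.0 m³/d.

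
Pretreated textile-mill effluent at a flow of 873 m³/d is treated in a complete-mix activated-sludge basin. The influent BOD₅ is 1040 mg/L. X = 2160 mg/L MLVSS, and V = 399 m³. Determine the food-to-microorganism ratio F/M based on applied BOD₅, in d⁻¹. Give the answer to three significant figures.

F/M ≈ 1.05 d⁻¹

Food-to-microorganism ratio F/M = Q S₀ / (V X) = 873 × 1040 / (399.0 × 2160) = 1.053 d⁻¹.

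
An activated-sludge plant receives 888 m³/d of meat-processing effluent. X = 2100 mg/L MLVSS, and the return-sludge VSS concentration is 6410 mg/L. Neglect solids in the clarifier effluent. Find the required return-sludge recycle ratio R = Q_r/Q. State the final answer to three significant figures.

Solids balance on the clarifier gives (1+R)X = R·X_r, so R = X/(X_r − X) = 2100 / (6410 − 2100) = 0.4872.

R ≈ 0.487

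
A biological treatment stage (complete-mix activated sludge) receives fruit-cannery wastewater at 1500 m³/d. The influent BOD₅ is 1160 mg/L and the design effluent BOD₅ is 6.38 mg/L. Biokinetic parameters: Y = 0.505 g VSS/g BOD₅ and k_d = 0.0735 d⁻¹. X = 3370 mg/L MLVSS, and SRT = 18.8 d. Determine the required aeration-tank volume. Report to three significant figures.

V ≈ 2050 m³

From the SRT design equation V = Y Q (S₀−S) θ_c / [X (1 + k_d θ_c)] = 0.505 × 1500 × (1160 − 6.38) × 18.8 / [3370 × (1 + 0.0735 × 18.8)] = 1.64×10^7 / 8027 = 2047 m³.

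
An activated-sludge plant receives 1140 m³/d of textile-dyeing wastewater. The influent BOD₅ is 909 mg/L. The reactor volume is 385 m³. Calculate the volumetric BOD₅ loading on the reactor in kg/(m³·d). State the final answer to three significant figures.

Volumetric loading L_v = Q·S₀ / V = 1140 × 909 g/m³ / 385.0 m³ = 2692 g/(m³·d) = 2.692 kg BOD₅/(m³·d).

L_v ≈ 2.69 kg BOD₅/(m³·d)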